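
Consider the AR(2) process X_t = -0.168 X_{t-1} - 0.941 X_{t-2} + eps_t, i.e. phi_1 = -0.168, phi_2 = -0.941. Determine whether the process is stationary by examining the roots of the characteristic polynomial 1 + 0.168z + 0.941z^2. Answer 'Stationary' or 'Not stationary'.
\text{Stationary}

The AR(p) characteristic polynomial is P(z) = 1 + 0.168z + 0.941z^2.
Stationarity requires all roots to lie outside the unit circle, i.e. |z| > 1 for every root.
Set 1 + (0.168) z + (0.941) z^2 = 0, i.e. a z^2 + b z + c = 0 with a = 0.941, b = 0.168, c = 1.
Discriminant D = b^2 - 4ac = (0.168)^2 - 4*(0.941)*1 = 0.028224 - (3.764) = -3.735776.
D < 0, so the roots are the complex-conjugate pair z = (-b +/- i sqrt(-D)) / (2a) = -0.0893 +/- 1.027i.
For a conjugate pair |z|^2 = z * conj(z) = (product of roots) = c/a = 1/(0.941) = 1.062699, so |z| = sqrt(1.062699) = 1.0309 for both roots.
Moduli of all roots: 1.0309, 1.0309.
All moduli strictly greater than 1? Yes.
Verdict: Stationary.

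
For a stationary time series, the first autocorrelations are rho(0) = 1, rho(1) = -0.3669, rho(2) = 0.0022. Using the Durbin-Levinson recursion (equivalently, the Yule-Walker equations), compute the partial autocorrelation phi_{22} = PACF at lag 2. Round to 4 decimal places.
\phi_{22} = -0.1530

The PACF at lag k is phi_{kk}, the last component of the solution
to the Yule-Walker system G_k phi = r_k where
  (G_k)_{ij} = rho(|i - j|), (r_k)_i = rho(i), i,j = 1..k.
Equivalently, Durbin-Levinson gives phi_{kk} iteratively:
  phi_{11} = rho(1)
  phi_{kk} = [rho(k) - sum_{j=1..k-1} phi_{k-1,j} rho(k-j)]
            / [1 - sum_{j=1..k-1} phi_{k-1,j} rho(j)],
  phi_{k,j} = phi_{k-1,j} - phi_{kk} phi_{k-1,k-j},  j = 1..k-1.
Step k = 1:
  phi_11 = rho(1) = -0.3669.
Step k = 2:
  phi_22 = [rho(2) - phi_11 rho(1)] / [1 - phi_11 rho(1)] = [0.0022 - (-0.3669)(-0.3669)] / [1 - (-0.3669)(-0.3669)]
         = -0.13241561 / 0.86538439 = -0.153.
Therefore phi_{22} = -0.1530.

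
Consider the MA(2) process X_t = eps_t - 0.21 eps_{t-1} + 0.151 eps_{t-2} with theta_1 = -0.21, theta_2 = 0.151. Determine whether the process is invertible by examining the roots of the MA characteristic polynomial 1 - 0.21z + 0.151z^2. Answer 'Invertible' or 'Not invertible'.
\text{Invertible}

The MA(q) characteristic polynomial is P(z) = 1 - 0.21z + 0.151z^2.
Invertibility requires all roots to lie outside the unit circle, i.e. |z| > 1 for every root.
Set 1 + (-0.21) z + (0.151) z^2 = 0, i.e. a z^2 + b z + c = 0 with a = 0.151, b = -0.21, c = 1.
Discriminant D = b^2 - 4ac = (-0.21)^2 - 4*(0.151)*1 = 0.0441 - (0.604) = -0.5599.
D < 0, so the roots are the complex-conjugate pair z = (-b +/- i sqrt(-D)) / (2a) = 0.6954 +/- 2.4777i.
For a conjugate pair |z|^2 = z * conj(z) = (product of roots) = c/a = 1/(0.151) = 6.622517, so |z| = sqrt(6.622517) = 2.5734 for both roots.
Moduli of all roots: 2.5734, 2.5734.
All moduli strictly greater than 1? Yes.
Verdict: Invertible.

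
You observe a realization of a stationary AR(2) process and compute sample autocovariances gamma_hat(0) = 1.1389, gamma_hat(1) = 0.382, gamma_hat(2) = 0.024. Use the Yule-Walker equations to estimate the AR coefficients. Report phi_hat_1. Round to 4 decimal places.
\hat\phi_{1} = 0.3700

The Yule-Walker equations for an AR(p) process read, in matrix form,
  Gamma_p phi = r_p,   with   (Gamma_p)_{ij} = gamma(|i - j|),
                       (r_p)_i = gamma(i),   i,j = 1..p.
Substitute the sample gammas (Toeplitz matrix and right-hand side of size 2):
  Gamma_p = [[1.1389, 0.382], [0.382, 1.1389]]
  r_p     = [0.382, 0.024]
Written out:
  1.1389 phi_1 + 0.382 phi_2 = 0.382
  0.382 phi_1 + 1.1389 phi_2 = 0.024
Solve by Cramer's rule:
  det = gamma(0)^2 - gamma(1)^2 = (1.1389)^2 - (0.382)^2 = 1.29709321 - 0.145924 = 1.15116921
  phi_hat_1 = [gamma(1) gamma(0) - gamma(1) gamma(2)] / det = [(0.382)(1.1389) - (0.382)(0.024)] / 1.15116921 = 0.4258918 / 1.15116921 = 0.37
  phi_hat_2 = [gamma(0) gamma(2) - gamma(1)^2] / det = [(1.1389)(0.024) - (0.382)^2] / 1.15116921 = -0.1185904 / 1.15116921 = -0.103
So phi_hat = [0.3700, -0.1030].
Therefore phi_hat_1 = 0.3700.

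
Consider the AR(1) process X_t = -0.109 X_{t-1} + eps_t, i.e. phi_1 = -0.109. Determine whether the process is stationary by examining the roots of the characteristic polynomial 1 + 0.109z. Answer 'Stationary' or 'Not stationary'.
\text{Stationary}

The AR(p) characteristic polynomial is P(z) = 1 + 0.109z.
Stationarity requires all roots to lie outside the unit circle, i.e. |z| > 1 for every root.
This is linear in z: 1 + (0.109) z = 0  =>  z = -1/(0.109) = -9.174312,  |z| = 9.174312.
Moduli of all roots: 9.1743.
All moduli strictly greater than 1? Yes.
Verdict: Stationary.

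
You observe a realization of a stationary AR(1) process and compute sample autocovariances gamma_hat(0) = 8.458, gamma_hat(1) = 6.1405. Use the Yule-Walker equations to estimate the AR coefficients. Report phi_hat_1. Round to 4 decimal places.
\hat\phi_{1} = 0.7260

The Yule-Walker equations for an AR(p) process read, in matrix form,
  Gamma_p phi = r_p,   with   (Gamma_p)_{ij} = gamma(|i - j|),
                       (r_p)_i = gamma(i),   i,j = 1..p.
Substitute the sample gammas (Toeplitz matrix and right-hand side of size 1):
  Gamma_p = [[8.458]]
  r_p     = [6.1405]
With p = 1 this is the single equation gamma(0) phi_1 = gamma(1):
  phi_hat_1 = gamma(1) / gamma(0) = 6.1405 / 8.458 = 0.7260.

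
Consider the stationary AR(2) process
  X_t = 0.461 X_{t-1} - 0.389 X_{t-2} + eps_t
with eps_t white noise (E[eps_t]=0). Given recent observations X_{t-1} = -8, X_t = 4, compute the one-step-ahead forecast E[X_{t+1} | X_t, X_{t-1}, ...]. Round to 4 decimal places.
E[X_{t+1} \mid \mathcal F_t] = 4.9560

For an AR(p) model X_t = c + sum_i phi_i X_{t-i} + eps_t, the
one-step-ahead conditional mean is
  E[X_{t+1} | X_t, ...] = c + sum_i phi_i X_{t+1-i}.
Substitute known values:
  E[X_{t+1} | ...] = (0.461) * (4) + (-0.389) * (-8)
                   = 4.9560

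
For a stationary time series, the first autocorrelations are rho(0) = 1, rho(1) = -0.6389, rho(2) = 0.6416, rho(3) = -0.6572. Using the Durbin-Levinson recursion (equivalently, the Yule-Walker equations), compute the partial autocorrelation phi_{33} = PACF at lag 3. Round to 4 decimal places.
\phi_{33} = -0.3141

The PACF at lag k is phi_{kk}, the last component of the solution
to the Yule-Walker system G_k phi = r_k where
  (G_k)_{ij} = rho(|i - j|), (r_k)_i = rho(i), i,j = 1..k.
Equivalently, Durbin-Levinson gives phi_{kk} iteratively:
  phi_{11} = rho(1)
  phi_{kk} = [rho(k) - sum_{j=1..k-1} phi_{k-1,j} rho(k-j)]
            / [1 - sum_{j=1..k-1} phi_{k-1,j} rho(j)],
  phi_{k,j} = phi_{k-1,j} - phi_{kk} phi_{k-1,k-j},  j = 1..k-1.
Step k = 1:
  phi_11 = rho(1) = -0.6389.
Step k = 2:
  phi_22 = [rho(2) - phi_11 rho(1)] / [1 - phi_11 rho(1)] = [0.6416 - (-0.6389)(-0.6389)] / [1 - (-0.6389)(-0.6389)]
         = 0.23340679 / 0.59180679 = 0.394397.
  Update: phi_21 = phi_11 - phi_22 phi_11 = -0.6389 - (0.394397)(-0.6389) = -0.38692.
Step k = 3:
  phi_33 = [rho(3) - phi_21 rho(2) - phi_22 rho(1)] / [1 - phi_21 rho(1) - phi_22 rho(2)]
    numerator   = -0.6572 - (-0.38692)(0.6416) - (0.394397)(-0.6389) = -0.15697205
    denominator = 1 - (-0.38692)(-0.6389) - (0.394397)(0.6416) = 0.49975187
  phi_33 = -0.15697205 / 0.49975187 = -0.3141.
Therefore phi_{33} = -0.3141.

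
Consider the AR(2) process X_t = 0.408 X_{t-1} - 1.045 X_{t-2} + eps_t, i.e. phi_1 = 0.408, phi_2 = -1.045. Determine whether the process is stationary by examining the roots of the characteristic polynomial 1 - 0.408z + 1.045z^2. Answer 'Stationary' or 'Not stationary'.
\text{Not stationary}

The AR(p) characteristic polynomial is P(z) = 1 - 0.408z + 1.045z^2.
Stationarity requires all roots to lie outside the unit circle, i.e. |z| > 1 for every root.
Set 1 + (-0.408) z + (1.045) z^2 = 0, i.e. a z^2 + b z + c = 0 with a = 1.045, b = -0.408, c = 1.
Discriminant D = b^2 - 4ac = (-0.408)^2 - 4*(1.045)*1 = 0.166464 - (4.18) = -4.013536.
D < 0, so the roots are the complex-conjugate pair z = (-b +/- i sqrt(-D)) / (2a) = 0.1952 +/- 0.9586i.
For a conjugate pair |z|^2 = z * conj(z) = (product of roots) = c/a = 1/(1.045) = 0.956938, so |z| = sqrt(0.956938) = 0.9782 for both roots.
Moduli of all roots: 0.9782, 0.9782.
All moduli strictly greater than 1? No.
Verdict: Not stationary.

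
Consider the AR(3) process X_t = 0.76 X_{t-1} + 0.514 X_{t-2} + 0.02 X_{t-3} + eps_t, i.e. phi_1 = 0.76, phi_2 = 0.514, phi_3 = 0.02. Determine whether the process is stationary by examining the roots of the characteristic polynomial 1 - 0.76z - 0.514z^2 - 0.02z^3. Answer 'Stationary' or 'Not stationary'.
\text{Not stationary}

The AR(p) characteristic polynomial is P(z) = 1 - 0.76z - 0.514z^2 - 0.02z^3.
Stationarity requires all roots to lie outside the unit circle, i.e. |z| > 1 for every root.
Degree 3: look for a simple real root z0 first, then factor out (1 - z/z0) and solve the remaining quadratic.
Testing z0 = -2.5: P(-2.5) = 1 + (-0.76)(-2.5) + (-0.514)(-2.5)^2 + (-0.02)(-2.5)^3
  = 1 + (1.9) + (-3.2125) + (0.3125) = 0.  So z_0 = -2.5 is a root, |z_0| = 2.5.
Divide out the factor (1 + 0.4 z) = (1 - z/z0) (since 1/z0 = -0.4):
  P(z) = (1 + 0.4 z)(1 + (-1.16) z + (-0.05) z^2)
  [check: z-coef -1.16 - (-0.4) = -0.76; z^2-coef -0.05 - (-0.4)(-1.16) = -0.514; z^3-coef -(-0.4)(-0.05) = -0.02.]
Remaining roots from the quadratic factor 1 + (-1.16) z + (-0.05) z^2:
  Set 1 + (-1.16) z + (-0.05) z^2 = 0, i.e. a z^2 + b z + c = 0 with a = -0.05, b = -1.16, c = 1.
  Discriminant D = b^2 - 4ac = (-1.16)^2 - 4*(-0.05)*1 = 1.3456 - (-0.2) = 1.5456.
  D >= 0, so the roots are real: z = (-b +/- sqrt(D)) / (2a) = (1.16 +/- 1.243222) / (-0.1).
    z_1 = (1.16 + 1.243222) / (-0.1) = -24.0322,   |z_1| = 24.0322.
    z_2 = (1.16 - 1.243222) / (-0.1) = 0.8322,   |z_2| = 0.8322.
Moduli of all roots: 2.5000, 24.0322, 0.8322.
All moduli strictly greater than 1? No.
Verdict: Not stationary.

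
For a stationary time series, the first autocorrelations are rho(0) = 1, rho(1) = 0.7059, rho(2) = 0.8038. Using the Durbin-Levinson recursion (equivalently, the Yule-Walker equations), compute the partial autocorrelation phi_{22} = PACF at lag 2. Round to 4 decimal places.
\phi_{22} = 0.6089

The PACF at lag k is phi_{kk}, the last component of the solution
to the Yule-Walker system G_k phi = r_k where
  (G_k)_{ij} = rho(|i - j|), (r_k)_i = rho(i), i,j = 1..k.
Equivalently, Durbin-Levinson gives phi_{kk} iteratively:
  phi_{11} = rho(1)
  phi_{kk} = [rho(k) - sum_{j=1..k-1} phi_{k-1,j} rho(k-j)]
            / [1 - sum_{j=1..k-1} phi_{k-1,j} rho(j)],
  phi_{k,j} = phi_{k-1,j} - phi_{kk} phi_{k-1,k-j},  j = 1..k-1.
Step k = 1:
  phi_11 = rho(1) = 0.7059.
Step k = 2:
  phi_22 = [rho(2) - phi_11 rho(1)] / [1 - phi_11 rho(1)] = [0.8038 - (0.7059)(0.7059)] / [1 - (0.7059)(0.7059)]
         = 0.30550519 / 0.50170519 = 0.6089.
Therefore phi_{22} = 0.6089.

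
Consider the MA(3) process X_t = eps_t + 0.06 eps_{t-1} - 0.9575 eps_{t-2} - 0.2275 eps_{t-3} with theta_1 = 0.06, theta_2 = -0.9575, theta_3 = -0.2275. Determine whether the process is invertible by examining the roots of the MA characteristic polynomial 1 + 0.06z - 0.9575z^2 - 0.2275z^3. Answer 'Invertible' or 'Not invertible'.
\text{Not invertible}

The MA(q) characteristic polynomial is P(z) = 1 + 0.06z - 0.9575z^2 - 0.2275z^3.
Invertibility requires all roots to lie outside the unit circle, i.e. |z| > 1 for every root.
Degree 3: look for a simple real root z0 first, then factor out (1 - z/z0) and solve the remaining quadratic.
Testing z0 = -4: P(-4) = 1 + (0.06)(-4) + (-0.9575)(-4)^2 + (-0.2275)(-4)^3
  = 1 + (-0.24) + (-15.32) + (14.56) = 0.  So z_0 = -4 is a root, |z_0| = 4.
Divide out the factor (1 + 0.25 z) = (1 - z/z0) (since 1/z0 = -0.25):
  P(z) = (1 + 0.25 z)(1 + (-0.19) z + (-0.91) z^2)
  [check: z-coef -0.19 - (-0.25) = 0.06; z^2-coef -0.91 - (-0.25)(-0.19) = -0.9575; z^3-coef -(-0.25)(-0.91) = -0.2275.]
Remaining roots from the quadratic factor 1 + (-0.19) z + (-0.91) z^2:
  Set 1 + (-0.19) z + (-0.91) z^2 = 0, i.e. a z^2 + b z + c = 0 with a = -0.91, b = -0.19, c = 1.
  Discriminant D = b^2 - 4ac = (-0.19)^2 - 4*(-0.91)*1 = 0.0361 - (-3.64) = 3.6761.
  D >= 0, so the roots are real: z = (-b +/- sqrt(D)) / (2a) = (0.19 +/- 1.917316) / (-1.82).
    z_1 = (0.19 + 1.917316) / (-1.82) = -1.1579,   |z_1| = 1.1579.
    z_2 = (0.19 - 1.917316) / (-1.82) = 0.9491,   |z_2| = 0.9491.
Moduli of all roots: 4.0000, 1.1579, 0.9491.
All moduli strictly greater than 1? No.
Verdict: Not invertible.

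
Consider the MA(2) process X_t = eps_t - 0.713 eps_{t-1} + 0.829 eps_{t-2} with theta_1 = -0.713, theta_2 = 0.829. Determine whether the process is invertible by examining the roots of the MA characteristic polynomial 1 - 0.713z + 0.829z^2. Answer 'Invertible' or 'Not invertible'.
\text{Invertible}

The MA(q) characteristic polynomial is P(z) = 1 - 0.713z + 0.829z^2.
Invertibility requires all roots to lie outside the unit circle, i.e. |z| > 1 for every root.
Set 1 + (-0.713) z + (0.829) z^2 = 0, i.e. a z^2 + b z + c = 0 with a = 0.829, b = -0.713, c = 1.
Discriminant D = b^2 - 4ac = (-0.713)^2 - 4*(0.829)*1 = 0.508369 - (3.316) = -2.807631.
D < 0, so the roots are the complex-conjugate pair z = (-b +/- i sqrt(-D)) / (2a) = 0.43 +/- 1.0106i.
For a conjugate pair |z|^2 = z * conj(z) = (product of roots) = c/a = 1/(0.829) = 1.206273, so |z| = sqrt(1.206273) = 1.0983 for both roots.
Moduli of all roots: 1.0983, 1.0983.
All moduli strictly greater than 1? Yes.
Verdict: Invertible.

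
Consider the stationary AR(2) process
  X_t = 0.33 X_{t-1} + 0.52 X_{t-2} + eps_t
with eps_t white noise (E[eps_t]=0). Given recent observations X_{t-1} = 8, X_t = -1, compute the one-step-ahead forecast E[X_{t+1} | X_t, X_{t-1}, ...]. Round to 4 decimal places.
E[X_{t+1} \mid \mathcal F_t] = 3.8300

For an AR(p) model X_t = c + sum_i phi_i X_{t-i} + eps_t, the
one-step-ahead conditional mean is
  E[X_{t+1} | X_t, ...] = c + sum_i phi_i X_{t+1-i}.
Substitute known values:
  E[X_{t+1} | ...] = (0.33) * (-1) + (0.52) * (8)
                   = 3.8300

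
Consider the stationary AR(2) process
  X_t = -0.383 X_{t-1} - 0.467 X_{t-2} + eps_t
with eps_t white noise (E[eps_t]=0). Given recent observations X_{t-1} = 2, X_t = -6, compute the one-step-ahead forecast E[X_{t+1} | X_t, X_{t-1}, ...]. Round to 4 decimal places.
E[X_{t+1} \mid \mathcal F_t] = 1.3640

For an AR(p) model X_t = c + sum_i phi_i X_{t-i} + eps_t, the
one-step-ahead conditional mean is
  E[X_{t+1} | X_t, ...] = c + sum_i phi_i X_{t+1-i}.
Substitute known values:
  E[X_{t+1} | ...] = (-0.383) * (-6) + (-0.467) * (2)
                   = 1.3640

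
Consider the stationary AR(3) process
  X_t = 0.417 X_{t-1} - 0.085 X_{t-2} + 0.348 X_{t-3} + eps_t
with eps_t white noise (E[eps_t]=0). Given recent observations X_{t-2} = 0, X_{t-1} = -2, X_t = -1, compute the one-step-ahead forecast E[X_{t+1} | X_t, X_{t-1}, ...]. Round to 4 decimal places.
E[X_{t+1} \mid \mathcal F_t] = -0.2470

For an AR(p) model X_t = c + sum_i phi_i X_{t-i} + eps_t, the
one-step-ahead conditional mean is
  E[X_{t+1} | X_t, ...] = c + sum_i phi_i X_{t+1-i}.
Substitute known values:
  E[X_{t+1} | ...] = (0.417) * (-1) + (-0.085) * (-2) + (0.348) * (0)
                   = -0.2470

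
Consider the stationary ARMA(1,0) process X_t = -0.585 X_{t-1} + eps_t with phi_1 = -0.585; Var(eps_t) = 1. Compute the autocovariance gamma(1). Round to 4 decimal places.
\gamma(1) = -0.8894

Multiply the model equation by X_{t-k} and take expectations. With theta_0 = psi_0 = 1 and psi_j the MA(infinity) weights, this gives
  gamma(k) - sum_i phi_i gamma(k-i) = c_k,
  c_k = sigma^2 * sum_{j=k..q} theta_j psi_{j-k}   (c_k = 0 for k > q),
using gamma(-m) = gamma(m).
Pure AR (q = 0): c_0 = sigma^2 = 1, c_k = 0 for k >= 1.
Equations for k = 0 and k = 1 (AR order 1):
  gamma(0) = phi_1 gamma(1) + c_0
  gamma(1) = phi_1 gamma(0) + c_1
Substituting the second into the first: gamma(0) (1 - phi_1^2) = c_0 + phi_1 c_1, so
  gamma(0) = c_0 / (1 - phi_1^2) = 1 / (1 - (-0.585)^2) = 1 / 0.657775 = 1.520277.
  gamma(1) = phi_1 gamma(0) = (-0.585)(1.520277) = -0.889362.
Therefore gamma(1) = -0.8894 (to 4 decimal places).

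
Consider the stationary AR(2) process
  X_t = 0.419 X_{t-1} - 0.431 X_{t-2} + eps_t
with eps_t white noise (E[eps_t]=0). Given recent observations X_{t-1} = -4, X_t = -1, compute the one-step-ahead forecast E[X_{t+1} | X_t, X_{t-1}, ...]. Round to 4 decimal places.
E[X_{t+1} \mid \mathcal F_t] = 1.3050

For an AR(p) model X_t = c + sum_i phi_i X_{t-i} + eps_t, the
one-step-ahead conditional mean is
  E[X_{t+1} | X_t, ...] = c + sum_i phi_i X_{t+1-i}.
Substitute known values:
  E[X_{t+1} | ...] = (0.419) * (-1) + (-0.431) * (-4)
                   = 1.3050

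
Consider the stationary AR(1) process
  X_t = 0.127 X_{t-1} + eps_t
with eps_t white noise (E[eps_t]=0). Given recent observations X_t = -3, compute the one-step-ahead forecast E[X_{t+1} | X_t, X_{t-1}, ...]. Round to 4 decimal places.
E[X_{t+1} \mid \mathcal F_t] = -0.3810

For an AR(p) model X_t = c + sum_i phi_i X_{t-i} + eps_t, the
one-step-ahead conditional mean is
  E[X_{t+1} | X_t, ...] = c + sum_i phi_i X_{t+1-i}.
Substitute known values:
  E[X_{t+1} | ...] = (0.127) * (-3)
                   = -0.3810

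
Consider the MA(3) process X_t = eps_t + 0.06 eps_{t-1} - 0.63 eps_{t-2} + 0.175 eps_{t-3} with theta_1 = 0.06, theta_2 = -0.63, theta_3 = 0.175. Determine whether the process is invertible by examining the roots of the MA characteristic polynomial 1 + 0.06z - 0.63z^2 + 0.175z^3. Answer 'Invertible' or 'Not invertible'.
\text{Invertible}

The MA(q) characteristic polynomial is P(z) = 1 + 0.06z - 0.63z^2 + 0.175z^3.
Invertibility requires all roots to lie outside the unit circle, i.e. |z| > 1 for every root.
Degree 3: look for a simple real root z0 first, then factor out (1 - z/z0) and solve the remaining quadratic.
Testing z0 = 2: P(2) = 1 + (0.06)(2) + (-0.63)(2)^2 + (0.175)(2)^3
  = 1 + (0.12) + (-2.52) + (1.4) = 0.  So z_0 = 2 is a root, |z_0| = 2.
Divide out the factor (1 - 0.5 z) = (1 - z/z0) (since 1/z0 = 0.5):
  P(z) = (1 - 0.5 z)(1 + (0.56) z + (-0.35) z^2)
  [check: z-coef 0.56 - (0.5) = 0.06; z^2-coef -0.35 - (0.5)(0.56) = -0.63; z^3-coef -(0.5)(-0.35) = 0.175.]
Remaining roots from the quadratic factor 1 + (0.56) z + (-0.35) z^2:
  Set 1 + (0.56) z + (-0.35) z^2 = 0, i.e. a z^2 + b z + c = 0 with a = -0.35, b = 0.56, c = 1.
  Discriminant D = b^2 - 4ac = (0.56)^2 - 4*(-0.35)*1 = 0.3136 - (-1.4) = 1.7136.
  D >= 0, so the roots are real: z = (-b +/- sqrt(D)) / (2a) = (-0.56 +/- 1.309045) / (-0.7).
    z_1 = (-0.56 + 1.309045) / (-0.7) = -1.0701,   |z_1| = 1.0701.
    z_2 = (-0.56 - 1.309045) / (-0.7) = 2.6701,   |z_2| = 2.6701.
Moduli of all roots: 2.0000, 1.0701, 2.6701.
All moduli strictly greater than 1? Yes.
Verdict: Invertible.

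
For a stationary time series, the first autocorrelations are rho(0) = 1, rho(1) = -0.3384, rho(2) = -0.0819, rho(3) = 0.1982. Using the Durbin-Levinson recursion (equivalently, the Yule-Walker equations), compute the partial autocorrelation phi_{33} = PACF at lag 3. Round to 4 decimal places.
\phi_{33} = 0.1060

The PACF at lag k is phi_{kk}, the last component of the solution
to the Yule-Walker system G_k phi = r_k where
  (G_k)_{ij} = rho(|i - j|), (r_k)_i = rho(i), i,j = 1..k.
Equivalently, Durbin-Levinson gives phi_{kk} iteratively:
  phi_{11} = rho(1)
  phi_{kk} = [rho(k) - sum_{j=1..k-1} phi_{k-1,j} rho(k-j)]
            / [1 - sum_{j=1..k-1} phi_{k-1,j} rho(j)],
  phi_{k,j} = phi_{k-1,j} - phi_{kk} phi_{k-1,k-j},  j = 1..k-1.
Step k = 1:
  phi_11 = rho(1) = -0.3384.
Step k = 2:
  phi_22 = [rho(2) - phi_11 rho(1)] / [1 - phi_11 rho(1)] = [-0.0819 - (-0.3384)(-0.3384)] / [1 - (-0.3384)(-0.3384)]
         = -0.19641456 / 0.88548544 = -0.221816.
  Update: phi_21 = phi_11 - phi_22 phi_11 = -0.3384 - (-0.221816)(-0.3384) = -0.413462.
Step k = 3:
  phi_33 = [rho(3) - phi_21 rho(2) - phi_22 rho(1)] / [1 - phi_21 rho(1) - phi_22 rho(2)]
    numerator   = 0.1982 - (-0.413462)(-0.0819) - (-0.221816)(-0.3384) = 0.089275
    denominator = 1 - (-0.413462)(-0.3384) - (-0.221816)(-0.0819) = 0.84191761
  phi_33 = 0.089275 / 0.84191761 = 0.106.
Therefore phi_{33} = 0.1060.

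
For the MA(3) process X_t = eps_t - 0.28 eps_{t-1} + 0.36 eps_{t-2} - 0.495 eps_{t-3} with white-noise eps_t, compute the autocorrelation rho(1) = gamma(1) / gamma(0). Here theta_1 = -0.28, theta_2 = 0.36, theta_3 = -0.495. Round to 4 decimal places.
\rho(1) = -0.3847

For an MA(q) process with theta_0 = 1, the autocovariance is
  gamma(k) = sigma^2 * sum_{i=0..q-k} theta_i * theta_{i+k},
and rho(k) = gamma(k) / gamma(0). Sigma^2 cancels.
  numerator   = (1)*(-0.28) + (-0.28)*(0.36) + (0.36)*(-0.495) = -0.559.
  denominator = (1)^2 + (-0.28)^2 + (0.36)^2 + (-0.495)^2 = 1.453025.
  rho(1) = -0.559 / 1.453025 = -0.3847.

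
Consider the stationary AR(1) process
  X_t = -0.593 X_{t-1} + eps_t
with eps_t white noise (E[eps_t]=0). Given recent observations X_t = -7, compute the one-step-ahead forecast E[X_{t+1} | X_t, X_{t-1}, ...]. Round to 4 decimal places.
E[X_{t+1} \mid \mathcal F_t] = 4.1510

For an AR(p) model X_t = c + sum_i phi_i X_{t-i} + eps_t, the
one-step-ahead conditional mean is
  E[X_{t+1} | X_t, ...] = c + sum_i phi_i X_{t+1-i}.
Substitute known values:
  E[X_{t+1} | ...] = (-0.593) * (-7)
                   = 4.1510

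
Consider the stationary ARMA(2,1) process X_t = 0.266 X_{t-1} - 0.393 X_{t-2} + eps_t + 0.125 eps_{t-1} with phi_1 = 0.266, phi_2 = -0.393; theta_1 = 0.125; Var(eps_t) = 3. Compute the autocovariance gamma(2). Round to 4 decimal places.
\gamma(2) = -1.2683

Multiply the model equation by X_{t-k} and take expectations. With theta_0 = psi_0 = 1 and psi_j the MA(infinity) weights, this gives
  gamma(k) - sum_i phi_i gamma(k-i) = c_k,
  c_k = sigma^2 * sum_{j=k..q} theta_j psi_{j-k}   (c_k = 0 for k > q),
using gamma(-m) = gamma(m).
psi-weights needed (psi_j = theta_j + sum_i phi_i psi_{j-i}):
  psi_1 = theta_1 + phi_1 = 0.125 + (0.266) = 0.391
Right-hand sides:
  c_0 = sigma^2 (1 + theta_1 psi_1) = 3 * (1 + (0.125)(0.391)) = 3 * 1.048875 = 3.146625
  c_1 = sigma^2 theta_1 = 3 * (0.125) = 0.375
  c_2 = 0
Equations for k = 0, 1, 2 (AR order 2, c_2 = 0):
  (E0) gamma(0) = phi_1 gamma(1) + phi_2 gamma(2) + c_0
  (E1) gamma(1) = phi_1 gamma(0) + phi_2 gamma(1) + c_1
  (E2) gamma(2) = phi_1 gamma(1) + phi_2 gamma(0)
From (E1): gamma(1) = A gamma(0) + B with
  A = phi_1 / (1 - phi_2) = 0.266 / 1.393 = 0.190955,   B = c_1 / (1 - phi_2) = 0.375 / 1.393 = 0.269203.
Insert (E2) into (E0): gamma(0) (1 - phi_2^2) = phi_1 (1 + phi_2) gamma(1) + c_0.
  phi_1 (1 + phi_2) = (0.266)(0.607) = 0.161462,   1 - phi_2^2 = 0.845551.
Replace gamma(1) by A gamma(0) + B and collect gamma(0):
  gamma(0) [0.845551 - (0.161462)(0.190955)] = (0.161462)(0.269203) + 3.146625
  gamma(0) * 0.814719 = 3.190091
  gamma(0) = 3.190091 / 0.814719 = 3.915572.
  gamma(1) = A gamma(0) + B = (0.190955)(3.915572) + (0.269203) = 1.0169.
  gamma(2) = phi_1 gamma(1) + phi_2 gamma(0) = (0.266)(1.0169) + (-0.393)(3.915572) = -1.268324.
Therefore gamma(2) = -1.2683 (to 4 decimal places).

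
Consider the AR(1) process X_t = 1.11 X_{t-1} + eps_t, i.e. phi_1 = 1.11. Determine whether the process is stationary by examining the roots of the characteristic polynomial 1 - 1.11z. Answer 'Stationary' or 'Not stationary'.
\text{Not stationary}

The AR(p) characteristic polynomial is P(z) = 1 - 1.11z.
Stationarity requires all roots to lie outside the unit circle, i.e. |z| > 1 for every root.
This is linear in z: 1 + (-1.11) z = 0  =>  z = -1/(-1.11) = 0.900901,  |z| = 0.900901.
Moduli of all roots: 0.9009.
All moduli strictly greater than 1? No.
Verdict: Not stationary.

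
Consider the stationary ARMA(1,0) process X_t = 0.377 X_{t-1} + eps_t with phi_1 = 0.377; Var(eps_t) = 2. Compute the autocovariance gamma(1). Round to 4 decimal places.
\gamma(1) = 0.8789

Multiply the model equation by X_{t-k} and take expectations. With theta_0 = psi_0 = 1 and psi_j the MA(infinity) weights, this gives
  gamma(k) - sum_i phi_i gamma(k-i) = c_k,
  c_k = sigma^2 * sum_{j=k..q} theta_j psi_{j-k}   (c_k = 0 for k > q),
using gamma(-m) = gamma(m).
Pure AR (q = 0): c_0 = sigma^2 = 2, c_k = 0 for k >= 1.
Equations for k = 0 and k = 1 (AR order 1):
  gamma(0) = phi_1 gamma(1) + c_0
  gamma(1) = phi_1 gamma(0) + c_1
Substituting the second into the first: gamma(0) (1 - phi_1^2) = c_0 + phi_1 c_1, so
  gamma(0) = c_0 / (1 - phi_1^2) = 2 / (1 - (0.377)^2) = 2 / 0.857871 = 2.331353.
  gamma(1) = phi_1 gamma(0) = (0.377)(2.331353) = 0.87892.
Therefore gamma(1) = 0.8789 (to 4 decimal places).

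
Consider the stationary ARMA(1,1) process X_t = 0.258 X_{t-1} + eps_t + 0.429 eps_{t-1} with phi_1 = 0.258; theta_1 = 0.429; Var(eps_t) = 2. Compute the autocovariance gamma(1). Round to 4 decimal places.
\gamma(1) = 1.6349

Multiply the model equation by X_{t-k} and take expectations. With theta_0 = psi_0 = 1 and psi_j the MA(infinity) weights, this gives
  gamma(k) - sum_i phi_i gamma(k-i) = c_k,
  c_k = sigma^2 * sum_{j=k..q} theta_j psi_{j-k}   (c_k = 0 for k > q),
using gamma(-m) = gamma(m).
psi-weights needed (psi_j = theta_j + sum_i phi_i psi_{j-i}):
  psi_1 = theta_1 + phi_1 = 0.429 + (0.258) = 0.687
Right-hand sides:
  c_0 = sigma^2 (1 + theta_1 psi_1) = 2 * (1 + (0.429)(0.687)) = 2 * 1.294723 = 2.589446
  c_1 = sigma^2 theta_1 = 2 * (0.429) = 0.858
  c_2 = 0
Equations for k = 0 and k = 1 (AR order 1):
  gamma(0) = phi_1 gamma(1) + c_0
  gamma(1) = phi_1 gamma(0) + c_1
Substituting the second into the first: gamma(0) (1 - phi_1^2) = c_0 + phi_1 c_1, so
  gamma(0) = (c_0 + phi_1 c_1) / (1 - phi_1^2) = (2.589446 + (0.258)(0.858)) / (1 - (0.258)^2) = 2.81081 / 0.933436 = 3.011251.
  gamma(1) = phi_1 gamma(0) + c_1 = (0.258)(3.011251) + (0.858) = 1.634903.
Therefore gamma(1) = 1.6349 (to 4 decimal places).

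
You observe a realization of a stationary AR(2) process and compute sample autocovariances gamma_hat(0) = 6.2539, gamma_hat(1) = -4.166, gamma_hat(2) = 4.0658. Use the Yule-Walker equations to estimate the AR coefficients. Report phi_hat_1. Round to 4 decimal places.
\hat\phi_{1} = -0.4190

The Yule-Walker equations for an AR(p) process read, in matrix form,
  Gamma_p phi = r_p,   with   (Gamma_p)_{ij} = gamma(|i - j|),
                       (r_p)_i = gamma(i),   i,j = 1..p.
Substitute the sample gammas (Toeplitz matrix and right-hand side of size 2):
  Gamma_p = [[6.2539, -4.166], [-4.166, 6.2539]]
  r_p     = [-4.166, 4.0658]
Written out:
  6.2539 phi_1 - 4.166 phi_2 = -4.166
  -4.166 phi_1 + 6.2539 phi_2 = 4.0658
Solve by Cramer's rule:
  det = gamma(0)^2 - gamma(1)^2 = (6.2539)^2 - (-4.166)^2 = 39.11126521 - 17.355556 = 21.75570921
  phi_hat_1 = [gamma(1) gamma(0) - gamma(1) gamma(2)] / det = [(-4.166)(6.2539) - (-4.166)(4.0658)] / 21.75570921 = -9.1156246 / 21.75570921 = -0.419
  phi_hat_2 = [gamma(0) gamma(2) - gamma(1)^2] / det = [(6.2539)(4.0658) - (-4.166)^2] / 21.75570921 = 8.07155062 / 21.75570921 = 0.371
So phi_hat = [-0.4190, 0.3710].
Therefore phi_hat_1 = -0.4190.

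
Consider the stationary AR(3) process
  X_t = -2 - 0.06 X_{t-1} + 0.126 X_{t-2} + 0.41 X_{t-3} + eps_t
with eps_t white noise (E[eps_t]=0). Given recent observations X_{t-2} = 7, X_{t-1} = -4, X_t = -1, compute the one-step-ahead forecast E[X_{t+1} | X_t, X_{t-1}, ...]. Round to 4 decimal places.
E[X_{t+1} \mid \mathcal F_t] = 0.4260

For an AR(p) model X_t = c + sum_i phi_i X_{t-i} + eps_t, the
one-step-ahead conditional mean is
  E[X_{t+1} | X_t, ...] = c + sum_i phi_i X_{t+1-i}.
Substitute known values:
  E[X_{t+1} | ...] = -2 + (-0.06) * (-1) + (0.126) * (-4) + (0.41) * (7)
                   = 0.4260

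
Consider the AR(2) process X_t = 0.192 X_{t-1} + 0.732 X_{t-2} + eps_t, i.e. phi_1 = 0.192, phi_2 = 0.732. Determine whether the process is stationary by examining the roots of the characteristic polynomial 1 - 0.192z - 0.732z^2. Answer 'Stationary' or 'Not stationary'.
\text{Stationary}

The AR(p) characteristic polynomial is P(z) = 1 - 0.192z - 0.732z^2.
Stationarity requires all roots to lie outside the unit circle, i.e. |z| > 1 for every root.
Set 1 + (-0.192) z + (-0.732) z^2 = 0, i.e. a z^2 + b z + c = 0 with a = -0.732, b = -0.192, c = 1.
Discriminant D = b^2 - 4ac = (-0.192)^2 - 4*(-0.732)*1 = 0.036864 - (-2.928) = 2.964864.
D >= 0, so the roots are real: z = (-b +/- sqrt(D)) / (2a) = (0.192 +/- 1.721878) / (-1.464).
  z_1 = (0.192 + 1.721878) / (-1.464) = -1.3073,   |z_1| = 1.3073.
  z_2 = (0.192 - 1.721878) / (-1.464) = 1.045,   |z_2| = 1.045.
Moduli of all roots: 1.3073, 1.0450.
All moduli strictly greater than 1? Yes.
Verdict: Stationary.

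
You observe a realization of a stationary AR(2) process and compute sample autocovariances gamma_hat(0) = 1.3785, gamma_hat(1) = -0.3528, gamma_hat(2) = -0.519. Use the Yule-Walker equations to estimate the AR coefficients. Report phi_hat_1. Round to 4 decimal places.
\hat\phi_{1} = -0.3770

The Yule-Walker equations for an AR(p) process read, in matrix form,
  Gamma_p phi = r_p,   with   (Gamma_p)_{ij} = gamma(|i - j|),
                       (r_p)_i = gamma(i),   i,j = 1..p.
Substitute the sample gammas (Toeplitz matrix and right-hand side of size 2):
  Gamma_p = [[1.3785, -0.3528], [-0.3528, 1.3785]]
  r_p     = [-0.3528, -0.519]
Written out:
  1.3785 phi_1 - 0.3528 phi_2 = -0.3528
  -0.3528 phi_1 + 1.3785 phi_2 = -0.519
Solve by Cramer's rule:
  det = gamma(0)^2 - gamma(1)^2 = (1.3785)^2 - (-0.3528)^2 = 1.90026225 - 0.12446784 = 1.77579441
  phi_hat_1 = [gamma(1) gamma(0) - gamma(1) gamma(2)] / det = [(-0.3528)(1.3785) - (-0.3528)(-0.519)] / 1.77579441 = -0.669438 / 1.77579441 = -0.377
  phi_hat_2 = [gamma(0) gamma(2) - gamma(1)^2] / det = [(1.3785)(-0.519) - (-0.3528)^2] / 1.77579441 = -0.83990934 / 1.77579441 = -0.473
So phi_hat = [-0.3770, -0.4730].
Therefore phi_hat_1 = -0.3770.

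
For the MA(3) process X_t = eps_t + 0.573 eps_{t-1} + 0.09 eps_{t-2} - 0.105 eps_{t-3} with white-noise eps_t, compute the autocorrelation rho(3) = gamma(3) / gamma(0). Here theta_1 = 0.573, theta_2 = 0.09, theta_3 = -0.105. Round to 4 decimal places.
\rho(3) = -0.0779

For an MA(q) process with theta_0 = 1, the autocovariance is
  gamma(k) = sigma^2 * sum_{i=0..q-k} theta_i * theta_{i+k},
and rho(k) = gamma(k) / gamma(0). Sigma^2 cancels.
  numerator   = (1)*(-0.105) = -0.105.
  denominator = (1)^2 + (0.573)^2 + (0.09)^2 + (-0.105)^2 = 1.347454.
  rho(3) = -0.105 / 1.347454 = -0.0779.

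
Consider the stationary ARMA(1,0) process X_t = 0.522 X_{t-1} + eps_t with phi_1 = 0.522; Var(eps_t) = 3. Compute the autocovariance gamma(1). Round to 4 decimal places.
\gamma(1) = 2.1525

Multiply the model equation by X_{t-k} and take expectations. With theta_0 = psi_0 = 1 and psi_j the MA(infinity) weights, this gives
  gamma(k) - sum_i phi_i gamma(k-i) = c_k,
  c_k = sigma^2 * sum_{j=k..q} theta_j psi_{j-k}   (c_k = 0 for k > q),
using gamma(-m) = gamma(m).
Pure AR (q = 0): c_0 = sigma^2 = 3, c_k = 0 for k >= 1.
Equations for k = 0 and k = 1 (AR order 1):
  gamma(0) = phi_1 gamma(1) + c_0
  gamma(1) = phi_1 gamma(0) + c_1
Substituting the second into the first: gamma(0) (1 - phi_1^2) = c_0 + phi_1 c_1, so
  gamma(0) = c_0 / (1 - phi_1^2) = 3 / (1 - (0.522)^2) = 3 / 0.727516 = 4.123621.
  gamma(1) = phi_1 gamma(0) = (0.522)(4.123621) = 2.15253.
Therefore gamma(1) = 2.1525 (to 4 decimal places).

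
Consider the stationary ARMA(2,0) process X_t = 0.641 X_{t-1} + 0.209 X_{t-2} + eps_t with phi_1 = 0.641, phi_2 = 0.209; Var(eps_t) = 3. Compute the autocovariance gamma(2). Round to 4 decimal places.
\gamma(2) = 6.6563

Multiply the model equation by X_{t-k} and take expectations. With theta_0 = psi_0 = 1 and psi_j the MA(infinity) weights, this gives
  gamma(k) - sum_i phi_i gamma(k-i) = c_k,
  c_k = sigma^2 * sum_{j=k..q} theta_j psi_{j-k}   (c_k = 0 for k > q),
using gamma(-m) = gamma(m).
Pure AR (q = 0): c_0 = sigma^2 = 3, c_k = 0 for k >= 1.
Equations for k = 0, 1, 2 (AR order 2, c_2 = 0):
  (E0) gamma(0) = phi_1 gamma(1) + phi_2 gamma(2) + c_0
  (E1) gamma(1) = phi_1 gamma(0) + phi_2 gamma(1) + c_1
  (E2) gamma(2) = phi_1 gamma(1) + phi_2 gamma(0)
From (E1): gamma(1) = A gamma(0) + B with
  A = phi_1 / (1 - phi_2) = 0.641 / 0.791 = 0.810367,   B = c_1 / (1 - phi_2) = 0 / 0.791 = 0.
Insert (E2) into (E0): gamma(0) (1 - phi_2^2) = phi_1 (1 + phi_2) gamma(1) + c_0.
  phi_1 (1 + phi_2) = (0.641)(1.209) = 0.774969,   1 - phi_2^2 = 0.956319.
Replace gamma(1) by A gamma(0) + B and collect gamma(0):
  gamma(0) [0.956319 - (0.774969)(0.810367)] = c_0 = 3
  gamma(0) * 0.32831 = 3
  gamma(0) = 3 / 0.32831 = 9.137706.
  gamma(1) = A gamma(0) = (0.810367)(9.137706) = 7.404892.
  gamma(2) = phi_1 gamma(1) + phi_2 gamma(0) = (0.641)(7.404892) + (0.209)(9.137706) = 6.656316.
Therefore gamma(2) = 6.6563 (to 4 decimal places).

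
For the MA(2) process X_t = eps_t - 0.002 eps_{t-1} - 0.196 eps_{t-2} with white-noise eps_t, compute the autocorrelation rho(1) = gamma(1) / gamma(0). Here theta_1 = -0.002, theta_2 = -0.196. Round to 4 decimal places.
\rho(1) = -0.0015

For an MA(q) process with theta_0 = 1, the autocovariance is
  gamma(k) = sigma^2 * sum_{i=0..q-k} theta_i * theta_{i+k},
and rho(k) = gamma(k) / gamma(0). Sigma^2 cancels.
  numerator   = (1)*(-0.002) + (-0.002)*(-0.196) = -0.001608.
  denominator = (1)^2 + (-0.002)^2 + (-0.196)^2 = 1.03842.
  rho(1) = -0.001608 / 1.03842 = -0.0015.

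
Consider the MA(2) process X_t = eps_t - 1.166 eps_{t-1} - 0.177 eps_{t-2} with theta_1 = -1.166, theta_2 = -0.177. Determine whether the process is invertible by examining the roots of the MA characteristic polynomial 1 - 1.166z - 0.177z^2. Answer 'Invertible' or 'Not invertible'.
\text{Not invertible}

The MA(q) characteristic polynomial is P(z) = 1 - 1.166z - 0.177z^2.
Invertibility requires all roots to lie outside the unit circle, i.e. |z| > 1 for every root.
Set 1 + (-1.166) z + (-0.177) z^2 = 0, i.e. a z^2 + b z + c = 0 with a = -0.177, b = -1.166, c = 1.
Discriminant D = b^2 - 4ac = (-1.166)^2 - 4*(-0.177)*1 = 1.359556 - (-0.708) = 2.067556.
D >= 0, so the roots are real: z = (-b +/- sqrt(D)) / (2a) = (1.166 +/- 1.4379) / (-0.354).
  z_1 = (1.166 + 1.4379) / (-0.354) = -7.3556,   |z_1| = 7.3556.
  z_2 = (1.166 - 1.4379) / (-0.354) = 0.7681,   |z_2| = 0.7681.
Moduli of all roots: 7.3556, 0.7681.
All moduli strictly greater than 1? No.
Verdict: Not invertible.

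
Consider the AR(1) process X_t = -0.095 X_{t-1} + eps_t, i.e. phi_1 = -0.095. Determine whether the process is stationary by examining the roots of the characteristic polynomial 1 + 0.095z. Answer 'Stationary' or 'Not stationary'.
\text{Stationary}

The AR(p) characteristic polynomial is P(z) = 1 + 0.095z.
Stationarity requires all roots to lie outside the unit circle, i.e. |z| > 1 for every root.
This is linear in z: 1 + (0.095) z = 0  =>  z = -1/(0.095) = -10.526316,  |z| = 10.526316.
Moduli of all roots: 10.5263.
All moduli strictly greater than 1? Yes.
Verdict: Stationary.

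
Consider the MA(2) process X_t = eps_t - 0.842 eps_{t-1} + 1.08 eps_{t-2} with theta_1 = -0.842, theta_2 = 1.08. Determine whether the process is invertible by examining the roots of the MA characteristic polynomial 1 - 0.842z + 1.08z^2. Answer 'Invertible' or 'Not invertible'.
\text{Not invertible}

The MA(q) characteristic polynomial is P(z) = 1 - 0.842z + 1.08z^2.
Invertibility requires all roots to lie outside the unit circle, i.e. |z| > 1 for every root.
Set 1 + (-0.842) z + (1.08) z^2 = 0, i.e. a z^2 + b z + c = 0 with a = 1.08, b = -0.842, c = 1.
Discriminant D = b^2 - 4ac = (-0.842)^2 - 4*(1.08)*1 = 0.708964 - (4.32) = -3.611036.
D < 0, so the roots are the complex-conjugate pair z = (-b +/- i sqrt(-D)) / (2a) = 0.3898 +/- 0.8798i.
For a conjugate pair |z|^2 = z * conj(z) = (product of roots) = c/a = 1/(1.08) = 0.925926, so |z| = sqrt(0.925926) = 0.9623 for both roots.
Moduli of all roots: 0.9623, 0.9623.
All moduli strictly greater than 1? No.
Verdict: Not invertible.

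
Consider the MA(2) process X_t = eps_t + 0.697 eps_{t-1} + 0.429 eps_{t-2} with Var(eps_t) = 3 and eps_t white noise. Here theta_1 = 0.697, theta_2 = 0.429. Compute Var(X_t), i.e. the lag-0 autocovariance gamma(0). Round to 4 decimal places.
\gamma(0) = 5.0096

For an MA(q) process X_t = eps_t + sum_i theta_i eps_{t-i} with
Var(eps_t) = sigma^2, the variance is
  gamma(0) = sigma^2 * (1 + sum_i theta_i^2).
  sum_i theta_i^2 = (0.697)^2 + (0.429)^2 = 0.485809 + 0.184041 = 0.66985.
  gamma(0) = 3 * (1 + 0.66985) = 3 * 1.66985 = 5.00955, which rounds to 5.0096.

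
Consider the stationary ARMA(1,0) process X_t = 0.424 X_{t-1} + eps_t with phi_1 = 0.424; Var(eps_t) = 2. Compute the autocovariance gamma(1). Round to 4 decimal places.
\gamma(1) = 1.0339

Multiply the model equation by X_{t-k} and take expectations. With theta_0 = psi_0 = 1 and psi_j the MA(infinity) weights, this gives
  gamma(k) - sum_i phi_i gamma(k-i) = c_k,
  c_k = sigma^2 * sum_{j=k..q} theta_j psi_{j-k}   (c_k = 0 for k > q),
using gamma(-m) = gamma(m).
Pure AR (q = 0): c_0 = sigma^2 = 2, c_k = 0 for k >= 1.
Equations for k = 0 and k = 1 (AR order 1):
  gamma(0) = phi_1 gamma(1) + c_0
  gamma(1) = phi_1 gamma(0) + c_1
Substituting the second into the first: gamma(0) (1 - phi_1^2) = c_0 + phi_1 c_1, so
  gamma(0) = c_0 / (1 - phi_1^2) = 2 / (1 - (0.424)^2) = 2 / 0.820224 = 2.438358.
  gamma(1) = phi_1 gamma(0) = (0.424)(2.438358) = 1.033864.
Therefore gamma(1) = 1.0339 (to 4 decimal places).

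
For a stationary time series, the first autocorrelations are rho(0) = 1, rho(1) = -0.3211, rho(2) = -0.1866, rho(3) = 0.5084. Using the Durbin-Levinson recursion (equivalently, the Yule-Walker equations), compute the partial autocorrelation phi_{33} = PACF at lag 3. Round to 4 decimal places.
\phi_{33} = 0.4051

The PACF at lag k is phi_{kk}, the last component of the solution
to the Yule-Walker system G_k phi = r_k where
  (G_k)_{ij} = rho(|i - j|), (r_k)_i = rho(i), i,j = 1..k.
Equivalently, Durbin-Levinson gives phi_{kk} iteratively:
  phi_{11} = rho(1)
  phi_{kk} = [rho(k) - sum_{j=1..k-1} phi_{k-1,j} rho(k-j)]
            / [1 - sum_{j=1..k-1} phi_{k-1,j} rho(j)],
  phi_{k,j} = phi_{k-1,j} - phi_{kk} phi_{k-1,k-j},  j = 1..k-1.
Step k = 1:
  phi_11 = rho(1) = -0.3211.
Step k = 2:
  phi_22 = [rho(2) - phi_11 rho(1)] / [1 - phi_11 rho(1)] = [-0.1866 - (-0.3211)(-0.3211)] / [1 - (-0.3211)(-0.3211)]
         = -0.28970521 / 0.89689479 = -0.323009.
  Update: phi_21 = phi_11 - phi_22 phi_11 = -0.3211 - (-0.323009)(-0.3211) = -0.424818.
Step k = 3:
  phi_33 = [rho(3) - phi_21 rho(2) - phi_22 rho(1)] / [1 - phi_21 rho(1) - phi_22 rho(2)]
    numerator   = 0.5084 - (-0.424818)(-0.1866) - (-0.323009)(-0.3211) = 0.32541068
    denominator = 1 - (-0.424818)(-0.3211) - (-0.323009)(-0.1866) = 0.80331736
  phi_33 = 0.32541068 / 0.80331736 = 0.4051.
Therefore phi_{33} = 0.4051.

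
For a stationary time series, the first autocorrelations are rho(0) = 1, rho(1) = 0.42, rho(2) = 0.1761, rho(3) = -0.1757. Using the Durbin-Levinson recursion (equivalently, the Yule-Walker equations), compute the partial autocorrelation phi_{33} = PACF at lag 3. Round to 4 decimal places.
\phi_{33} = -0.3030

The PACF at lag k is phi_{kk}, the last component of the solution
to the Yule-Walker system G_k phi = r_k where
  (G_k)_{ij} = rho(|i - j|), (r_k)_i = rho(i), i,j = 1..k.
Equivalently, Durbin-Levinson gives phi_{kk} iteratively:
  phi_{11} = rho(1)
  phi_{kk} = [rho(k) - sum_{j=1..k-1} phi_{k-1,j} rho(k-j)]
            / [1 - sum_{j=1..k-1} phi_{k-1,j} rho(j)],
  phi_{k,j} = phi_{k-1,j} - phi_{kk} phi_{k-1,k-j},  j = 1..k-1.
Step k = 1:
  phi_11 = rho(1) = 0.42.
Step k = 2:
  phi_22 = [rho(2) - phi_11 rho(1)] / [1 - phi_11 rho(1)] = [0.1761 - (0.42)(0.42)] / [1 - (0.42)(0.42)]
         = -0.0003 / 0.8236 = -0.000364.
  Update: phi_21 = phi_11 - phi_22 phi_11 = 0.42 - (-0.000364)(0.42) = 0.420153.
Step k = 3:
  phi_33 = [rho(3) - phi_21 rho(2) - phi_22 rho(1)] / [1 - phi_21 rho(1) - phi_22 rho(2)]
    numerator   = -0.1757 - (0.420153)(0.1761) - (-0.000364)(0.42) = -0.24953595
    denominator = 1 - (0.420153)(0.42) - (-0.000364)(0.1761) = 0.82359989
  phi_33 = -0.24953595 / 0.82359989 = -0.303.
Therefore phi_{33} = -0.3030.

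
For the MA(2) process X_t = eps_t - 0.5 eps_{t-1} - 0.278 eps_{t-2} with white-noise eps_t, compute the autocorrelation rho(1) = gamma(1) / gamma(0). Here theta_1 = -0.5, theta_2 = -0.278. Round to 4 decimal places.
\rho(1) = -0.2720

For an MA(q) process with theta_0 = 1, the autocovariance is
  gamma(k) = sigma^2 * sum_{i=0..q-k} theta_i * theta_{i+k},
and rho(k) = gamma(k) / gamma(0). Sigma^2 cancels.
  numerator   = (1)*(-0.5) + (-0.5)*(-0.278) = -0.361.
  denominator = (1)^2 + (-0.5)^2 + (-0.278)^2 = 1.327284.
  rho(1) = -0.361 / 1.327284 = -0.2720.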